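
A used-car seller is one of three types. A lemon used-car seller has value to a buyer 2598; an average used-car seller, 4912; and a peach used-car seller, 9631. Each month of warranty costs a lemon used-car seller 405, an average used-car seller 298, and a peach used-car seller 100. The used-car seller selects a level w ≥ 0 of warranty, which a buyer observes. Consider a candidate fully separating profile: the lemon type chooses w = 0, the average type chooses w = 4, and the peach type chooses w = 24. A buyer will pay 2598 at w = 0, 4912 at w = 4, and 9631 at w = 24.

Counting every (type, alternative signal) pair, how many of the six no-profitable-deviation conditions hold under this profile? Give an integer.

5

Average (own payoff 4912 − 298×4 = 3720): to w=0 gives 2598 → no gain ✓; to w=24 gives 9631 − 298×24 = 2479 → no gain ✓.
Peach (own payoff 9631 − 100×24 = 7231): to w=0 gives 2598 → no gain ✓; to w=4 gives 4912 − 100×4 = 4512 → no gain ✓.
Lemon (own payoff 2598): to w=4 gives 4912 − 405×4 = 3292 → profitable ✗; to w=24 gives 9631 − 405×24 = -89 → no gain ✓.
5 of the 6 constraints hold; not an equilibrium.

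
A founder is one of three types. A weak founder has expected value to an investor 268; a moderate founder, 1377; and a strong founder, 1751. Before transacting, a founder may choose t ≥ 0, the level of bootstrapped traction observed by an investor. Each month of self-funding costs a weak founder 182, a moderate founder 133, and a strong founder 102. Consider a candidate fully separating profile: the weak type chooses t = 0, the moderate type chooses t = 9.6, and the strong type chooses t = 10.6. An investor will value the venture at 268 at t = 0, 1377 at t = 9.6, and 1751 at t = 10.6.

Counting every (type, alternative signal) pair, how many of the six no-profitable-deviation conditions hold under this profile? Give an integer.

Moderate (own payoff 1377 − 133×9.6 = 100.2): to t=0 gives 268 → profitable ✗; to t=10.6 gives 1751 − 133×10.6 = 341.2 → profitable ✗.
Weak (own payoff 268): to t=9.6 gives 1377 − 182×9.6 = -370.2 → no gain ✓; to t=10.6 gives 1751 − 182×10.6 = -178.2 → no gain ✓.
Strong (own payoff 1751 − 102×10.6 = 669.8): to t=0 gives 268 → no gain ✓; to t=9.6 gives 1377 − 102×9.6 = 397.8 → no gain ✓.
4 of the 6 constraints hold; not an equilibrium.

4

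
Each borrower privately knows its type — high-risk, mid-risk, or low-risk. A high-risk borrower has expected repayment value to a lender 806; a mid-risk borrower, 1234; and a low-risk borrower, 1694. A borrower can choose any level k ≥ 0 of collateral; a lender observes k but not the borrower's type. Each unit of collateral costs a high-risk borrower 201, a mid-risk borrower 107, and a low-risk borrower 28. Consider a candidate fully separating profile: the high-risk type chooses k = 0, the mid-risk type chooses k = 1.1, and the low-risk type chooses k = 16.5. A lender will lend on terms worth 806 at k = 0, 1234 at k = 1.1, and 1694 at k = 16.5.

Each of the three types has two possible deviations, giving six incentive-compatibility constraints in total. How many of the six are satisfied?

5

Mid-risk (own payoff 1234 − 107×1.1 = 1116.3): to k=0 gives 806 → no gain ✓; to k=16.5 gives 1694 − 107×16.5 = -71.5 → no gain ✓.
High-risk (own payoff 806): to k=1.1 gives 1234 − 201×1.1 = 1012.9 → profitable ✗; to k=16.5 gives 1694 − 201×16.5 = -1622.5 → no gain ✓.
Low-risk (own payoff 1694 − 28×16.5 = 1232): to k=0 gives 806 → no gain ✓; to k=1.1 gives 1234 − 28×1.1 = 1203.2 → no gain ✓.
5 of the 6 constraints hold; not an equilibrium.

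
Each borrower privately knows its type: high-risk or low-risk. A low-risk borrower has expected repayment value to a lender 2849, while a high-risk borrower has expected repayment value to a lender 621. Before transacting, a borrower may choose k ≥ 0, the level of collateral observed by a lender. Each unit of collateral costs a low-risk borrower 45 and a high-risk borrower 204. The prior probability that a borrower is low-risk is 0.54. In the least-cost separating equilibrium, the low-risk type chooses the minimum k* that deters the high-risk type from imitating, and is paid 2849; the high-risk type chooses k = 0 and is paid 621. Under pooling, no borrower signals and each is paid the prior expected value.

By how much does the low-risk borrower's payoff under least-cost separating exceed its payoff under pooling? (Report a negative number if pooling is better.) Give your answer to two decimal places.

Least-cost separating signal: k* solves 621 = 2849 − 204·k*, so k* = (2849 − 621)/204 ≈ 10.9216.
Low-risk type's separating payoff: 2849 − 45 × k* = 2849 − 45 × (2849 − 621)/204 = 2849 − 100260/204 ≈ 2357.5294.
Pooling payoff: 0.54 × 2849 + 0.46 × 621 = 1824.12.
Difference: 2357.5294 − 1824.12 = 533.4094, i.e. 533.41 to two decimal places.
The low-risk type prefers to separate.

533.41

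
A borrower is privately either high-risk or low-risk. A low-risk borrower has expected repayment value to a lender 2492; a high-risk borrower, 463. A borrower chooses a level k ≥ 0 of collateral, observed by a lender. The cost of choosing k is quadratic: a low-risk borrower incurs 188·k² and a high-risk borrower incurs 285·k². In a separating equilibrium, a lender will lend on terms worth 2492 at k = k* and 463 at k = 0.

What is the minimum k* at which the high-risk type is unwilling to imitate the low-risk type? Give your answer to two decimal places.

2.67

The high-risk type at k = 0 receives 463; imitating at k* yields 2492 − 285·k*².
Indifference: 463 = 2492 − 285·k*², so k*² = (2492 − 463) / 285 ≈ 7.1193.
k* = √7.1193 ≈ 2.67.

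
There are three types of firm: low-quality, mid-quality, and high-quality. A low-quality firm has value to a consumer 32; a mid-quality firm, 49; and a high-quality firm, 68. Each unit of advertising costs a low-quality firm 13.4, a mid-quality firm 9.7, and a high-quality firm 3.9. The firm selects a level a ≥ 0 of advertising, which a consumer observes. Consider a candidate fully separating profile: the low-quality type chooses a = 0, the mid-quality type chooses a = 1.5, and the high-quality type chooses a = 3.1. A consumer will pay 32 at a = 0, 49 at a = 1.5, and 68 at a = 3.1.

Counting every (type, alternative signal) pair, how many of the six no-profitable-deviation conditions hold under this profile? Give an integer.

5

Mid-quality (own payoff 49 − 9.7×1.5 = 34.45): to a=0 gives 32 → no gain ✓; to a=3.1 gives 68 − 9.7×3.1 = 37.93 → profitable ✗.
Low-quality (own payoff 32): to a=1.5 gives 49 − 13.4×1.5 = 28.9 → no gain ✓; to a=3.1 gives 68 − 13.4×3.1 = 26.46 → no gain ✓.
High-quality (own payoff 68 − 3.9×3.1 = 55.91): to a=0 gives 32 → no gain ✓; to a=1.5 gives 49 − 3.9×1.5 = 43.15 → no gain ✓.
5 of the 6 constraints hold; not an equilibrium.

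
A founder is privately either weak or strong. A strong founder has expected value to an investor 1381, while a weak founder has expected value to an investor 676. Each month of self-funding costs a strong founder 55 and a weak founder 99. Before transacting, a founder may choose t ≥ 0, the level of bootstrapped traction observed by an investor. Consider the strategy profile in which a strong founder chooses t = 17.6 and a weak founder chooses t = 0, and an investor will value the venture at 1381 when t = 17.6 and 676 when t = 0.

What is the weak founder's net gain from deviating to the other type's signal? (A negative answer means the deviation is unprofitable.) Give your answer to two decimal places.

-1037.40

Playing t = 0 the weak founder receives 676.
Deviating to t = 17.6 brings payment 1381 at cost 99 × 17.6 = 1742.4, netting -361.4.
Gain from deviating: -361.4 − 676 = -1037.40.
The gain is negative, so the weak type's incentive-compatibility constraint is satisfied.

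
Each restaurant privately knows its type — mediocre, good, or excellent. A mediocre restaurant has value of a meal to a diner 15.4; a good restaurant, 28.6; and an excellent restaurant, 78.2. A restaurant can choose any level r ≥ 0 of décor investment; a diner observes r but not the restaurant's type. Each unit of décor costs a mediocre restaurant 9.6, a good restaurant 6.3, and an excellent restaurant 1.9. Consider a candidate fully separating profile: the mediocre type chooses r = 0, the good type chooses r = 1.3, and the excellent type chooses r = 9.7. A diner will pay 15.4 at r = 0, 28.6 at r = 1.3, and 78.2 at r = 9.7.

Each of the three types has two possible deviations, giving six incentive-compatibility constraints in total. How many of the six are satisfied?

Good (own payoff 28.6 − 6.3×1.3 = 20.41): to r=0 gives 15.4 → no gain ✓; to r=9.7 gives 78.2 − 6.3×9.7 = 17.09 → no gain ✓.
Excellent (own payoff 78.2 − 1.9×9.7 = 59.77): to r=0 gives 15.4 → no gain ✓; to r=1.3 gives 28.6 − 1.9×1.3 = 26.13 → no gain ✓.
Mediocre (own payoff 15.4): to r=1.3 gives 28.6 − 9.6×1.3 = 16.12 → profitable ✗; to r=9.7 gives 78.2 − 9.6×9.7 = -14.92 → no gain ✓.
5 of the 6 constraints hold; not an equilibrium.

5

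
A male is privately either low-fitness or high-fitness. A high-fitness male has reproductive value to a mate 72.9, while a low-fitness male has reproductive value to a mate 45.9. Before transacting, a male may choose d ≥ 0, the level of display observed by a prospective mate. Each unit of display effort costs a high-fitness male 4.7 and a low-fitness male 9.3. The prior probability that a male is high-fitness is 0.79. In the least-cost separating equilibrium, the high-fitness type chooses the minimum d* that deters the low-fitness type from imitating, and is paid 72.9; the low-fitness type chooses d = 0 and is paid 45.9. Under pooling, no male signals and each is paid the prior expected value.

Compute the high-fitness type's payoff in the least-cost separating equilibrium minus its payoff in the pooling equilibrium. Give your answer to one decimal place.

-8.0

Least-cost separating signal: d* solves 45.9 = 72.9 − 9.3·d*, so d* = (72.9 − 45.9)/9.3 ≈ 2.9032.
High-fitness type's separating payoff: 72.9 − 4.7 × d* = 72.9 − 4.7 × (72.9 − 45.9)/9.3 = 72.9 − 126.9/9.3 ≈ 59.255.
Pooling payoff: 0.79 × 72.9 + 0.21 × 45.9 = 67.23.
Difference: 59.255 − 67.23 = -7.975, i.e. -8.0 to one decimal place.
The high-fitness type would prefer the pooling outcome.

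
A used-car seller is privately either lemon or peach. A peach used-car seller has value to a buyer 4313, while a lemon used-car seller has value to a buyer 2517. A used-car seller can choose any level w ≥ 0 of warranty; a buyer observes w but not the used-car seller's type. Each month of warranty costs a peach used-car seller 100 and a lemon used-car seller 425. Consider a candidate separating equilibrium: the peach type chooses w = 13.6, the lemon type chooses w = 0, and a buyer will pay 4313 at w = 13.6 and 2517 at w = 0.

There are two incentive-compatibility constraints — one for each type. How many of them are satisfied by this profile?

2

Lemon type: stay at 0 → 2517; mimic → 4313 − 425 × 13.6 = -1467. IC holds (2517 ≥ -1467).
Peach type: signal → 4313 − 100 × 13.6 = 2953; deviate to 0 → 2517. IC holds (2953 ≥ 2517).
2 of 2 constraints hold, so this is a separating equilibrium.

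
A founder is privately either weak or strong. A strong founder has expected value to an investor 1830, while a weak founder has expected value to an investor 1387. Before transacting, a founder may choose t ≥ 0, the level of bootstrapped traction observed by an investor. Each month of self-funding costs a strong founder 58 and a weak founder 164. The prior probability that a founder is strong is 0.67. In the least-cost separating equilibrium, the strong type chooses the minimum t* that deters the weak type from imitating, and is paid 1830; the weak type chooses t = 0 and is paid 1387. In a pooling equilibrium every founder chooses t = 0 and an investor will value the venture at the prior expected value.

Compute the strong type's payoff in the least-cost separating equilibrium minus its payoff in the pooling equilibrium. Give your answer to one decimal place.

Least-cost separating signal: t* solves 1387 = 1830 − 164·t*, so t* = (1830 − 1387)/164 ≈ 2.7012.
Strong type's separating payoff: 1830 − 58 × t* = 1830 − 58 × (1830 − 1387)/164 = 1830 − 25694/164 ≈ 1673.329.
Pooling payoff: 0.67 × 1830 + 0.33 × 1387 = 1683.81.
Difference: 1673.329 − 1683.81 = -10.481, i.e. -10.5 to one decimal place.
The strong type would prefer the pooling outcome.

-10.5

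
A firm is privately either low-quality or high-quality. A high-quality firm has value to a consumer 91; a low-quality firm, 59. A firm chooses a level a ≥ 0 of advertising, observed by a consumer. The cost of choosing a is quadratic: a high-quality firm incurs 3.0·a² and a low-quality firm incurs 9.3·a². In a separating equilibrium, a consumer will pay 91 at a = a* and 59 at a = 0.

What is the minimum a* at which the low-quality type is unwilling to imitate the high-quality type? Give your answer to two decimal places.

1.85

The low-quality type at a = 0 receives 59; imitating at a* yields 91 − 9.3·a*².
Indifference: 59 = 91 − 9.3·a*², so a*² = (91 − 59) / 9.3 ≈ 3.4409.
a* = √3.4409 ≈ 1.85.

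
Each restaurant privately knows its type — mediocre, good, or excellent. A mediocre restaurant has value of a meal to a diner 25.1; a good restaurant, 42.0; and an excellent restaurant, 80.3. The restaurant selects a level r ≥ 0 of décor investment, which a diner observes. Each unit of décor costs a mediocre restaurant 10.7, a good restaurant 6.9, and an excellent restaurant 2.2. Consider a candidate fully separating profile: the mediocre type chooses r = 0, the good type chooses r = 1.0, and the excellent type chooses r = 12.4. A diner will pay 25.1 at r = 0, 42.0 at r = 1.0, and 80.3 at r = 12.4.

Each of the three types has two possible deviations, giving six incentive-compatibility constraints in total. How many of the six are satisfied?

5

Good (own payoff 42.0 − 6.9×1.0 = 35.1): to r=0 gives 25.1 → no gain ✓; to r=12.4 gives 80.3 − 6.9×12.4 = -5.26 → no gain ✓.
Mediocre (own payoff 25.1): to r=1.0 gives 42.0 − 10.7×1.0 = 31.3 → profitable ✗; to r=12.4 gives 80.3 − 10.7×12.4 = -52.38 → no gain ✓.
Excellent (own payoff 80.3 − 2.2×12.4 = 53.02): to r=0 gives 25.1 → no gain ✓; to r=1.0 gives 42.0 − 2.2×1.0 = 39.8 → no gain ✓.
5 of the 6 constraints hold; not an equilibrium.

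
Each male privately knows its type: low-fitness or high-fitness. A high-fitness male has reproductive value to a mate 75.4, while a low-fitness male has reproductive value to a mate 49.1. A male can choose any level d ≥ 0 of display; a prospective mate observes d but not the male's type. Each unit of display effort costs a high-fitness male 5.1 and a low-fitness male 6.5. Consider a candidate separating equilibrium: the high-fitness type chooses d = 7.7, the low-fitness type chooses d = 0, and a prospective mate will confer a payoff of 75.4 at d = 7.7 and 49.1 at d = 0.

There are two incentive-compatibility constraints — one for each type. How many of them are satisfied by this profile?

1

Low-fitness type: stay at 0 → 49.1; mimic → 75.4 − 6.5 × 7.7 = 25.35. IC holds (49.1 ≥ 25.35).
High-fitness type: signal → 75.4 − 5.1 × 7.7 = 36.13; deviate to 0 → 49.1. IC fails (36.13 < 49.1).
1 of 2 constraints hold, so this profile is not an equilibrium.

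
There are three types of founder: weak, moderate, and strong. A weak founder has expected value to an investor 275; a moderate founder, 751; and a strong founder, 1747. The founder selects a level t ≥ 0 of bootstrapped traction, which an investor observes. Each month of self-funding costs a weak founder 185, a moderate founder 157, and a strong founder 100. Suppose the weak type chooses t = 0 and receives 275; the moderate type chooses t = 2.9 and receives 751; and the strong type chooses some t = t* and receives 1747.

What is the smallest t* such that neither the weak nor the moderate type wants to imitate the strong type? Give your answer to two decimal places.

Moderate type (on-path payoff 751 − 157×2.9 = 295.7) won't mimic when 295.7 ≥ 1747 − 157·t*, i.e. t* ≥ 9.24.
Weak type (on-path payoff 275) won't mimic when 275 ≥ 1747 − 185·t*, i.e. t* ≥ 7.96.
Both must hold, so t* = max(7.96, 9.24) = 9.24. The moderate type's constraint binds.

9.24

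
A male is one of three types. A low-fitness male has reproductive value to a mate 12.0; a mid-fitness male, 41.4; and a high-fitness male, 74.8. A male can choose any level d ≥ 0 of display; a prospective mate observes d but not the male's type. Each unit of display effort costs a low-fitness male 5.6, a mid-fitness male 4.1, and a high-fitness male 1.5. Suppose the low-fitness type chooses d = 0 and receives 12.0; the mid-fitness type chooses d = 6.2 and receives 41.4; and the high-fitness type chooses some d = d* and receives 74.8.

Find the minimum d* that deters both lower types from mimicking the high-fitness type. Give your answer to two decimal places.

14.35

Low-fitness type (on-path payoff 12.0) won't mimic when 12.0 ≥ 74.8 − 5.6·d*, i.e. d* ≥ 11.21.
Mid-fitness type (on-path payoff 41.4 − 4.1×6.2 = 15.98) won't mimic when 15.98 ≥ 74.8 − 4.1·d*, i.e. d* ≥ 14.35.
Both must hold, so d* = max(11.21, 14.35) = 14.35. The mid-fitness type's constraint binds.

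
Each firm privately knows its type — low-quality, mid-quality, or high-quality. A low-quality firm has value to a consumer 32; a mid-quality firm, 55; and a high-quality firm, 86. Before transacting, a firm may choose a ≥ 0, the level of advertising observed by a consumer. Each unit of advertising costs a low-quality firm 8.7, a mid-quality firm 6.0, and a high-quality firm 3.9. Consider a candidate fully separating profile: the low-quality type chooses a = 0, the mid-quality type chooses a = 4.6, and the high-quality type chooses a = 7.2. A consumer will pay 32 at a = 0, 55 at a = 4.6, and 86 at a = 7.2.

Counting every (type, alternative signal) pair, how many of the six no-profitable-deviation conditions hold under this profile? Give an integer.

Mid-quality (own payoff 55 − 6.0×4.6 = 27.4): to a=0 gives 32 → profitable ✗; to a=7.2 gives 86 − 6.0×7.2 = 42.8 → profitable ✗.
High-quality (own payoff 86 − 3.9×7.2 = 57.92): to a=0 gives 32 → no gain ✓; to a=4.6 gives 55 − 3.9×4.6 = 37.06 → no gain ✓.
Low-quality (own payoff 32): to a=4.6 gives 55 − 8.7×4.6 = 14.98 → no gain ✓; to a=7.2 gives 86 − 8.7×7.2 = 23.36 → no gain ✓.
4 of the 6 constraints hold; not an equilibrium.

4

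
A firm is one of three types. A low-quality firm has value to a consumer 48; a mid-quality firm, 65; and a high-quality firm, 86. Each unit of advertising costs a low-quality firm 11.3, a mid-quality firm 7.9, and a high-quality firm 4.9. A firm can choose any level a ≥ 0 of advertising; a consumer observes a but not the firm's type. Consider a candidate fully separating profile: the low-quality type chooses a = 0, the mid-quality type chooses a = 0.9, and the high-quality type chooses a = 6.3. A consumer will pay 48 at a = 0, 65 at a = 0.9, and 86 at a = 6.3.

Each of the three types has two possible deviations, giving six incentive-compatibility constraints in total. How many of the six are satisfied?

Mid-quality (own payoff 65 − 7.9×0.9 = 57.89): to a=0 gives 48 → no gain ✓; to a=6.3 gives 86 − 7.9×6.3 = 36.23 → no gain ✓.
High-quality (own payoff 86 − 4.9×6.3 = 55.13): to a=0 gives 48 → no gain ✓; to a=0.9 gives 65 − 4.9×0.9 = 60.59 → profitable ✗.
Low-quality (own payoff 48): to a=0.9 gives 65 − 11.3×0.9 = 54.83 → profitable ✗; to a=6.3 gives 86 − 11.3×6.3 = 14.81 → no gain ✓.
4 of the 6 constraints hold; not an equilibrium.

4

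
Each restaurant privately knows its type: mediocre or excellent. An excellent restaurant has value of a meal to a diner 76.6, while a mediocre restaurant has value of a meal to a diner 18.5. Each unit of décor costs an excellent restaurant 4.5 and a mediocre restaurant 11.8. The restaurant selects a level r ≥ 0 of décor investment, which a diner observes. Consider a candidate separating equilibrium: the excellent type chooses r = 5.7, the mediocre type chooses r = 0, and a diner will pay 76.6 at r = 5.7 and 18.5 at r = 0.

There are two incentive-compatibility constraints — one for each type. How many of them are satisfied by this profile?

Excellent type: signal → 76.6 − 4.5 × 5.7 = 50.95; deviate to 0 → 18.5. IC holds (50.95 ≥ 18.5).
Mediocre type: stay at 0 → 18.5; mimic → 76.6 − 11.8 × 5.7 = 9.34. IC holds (18.5 ≥ 9.34).
2 of 2 constraints hold, so this is a separating equilibrium.

2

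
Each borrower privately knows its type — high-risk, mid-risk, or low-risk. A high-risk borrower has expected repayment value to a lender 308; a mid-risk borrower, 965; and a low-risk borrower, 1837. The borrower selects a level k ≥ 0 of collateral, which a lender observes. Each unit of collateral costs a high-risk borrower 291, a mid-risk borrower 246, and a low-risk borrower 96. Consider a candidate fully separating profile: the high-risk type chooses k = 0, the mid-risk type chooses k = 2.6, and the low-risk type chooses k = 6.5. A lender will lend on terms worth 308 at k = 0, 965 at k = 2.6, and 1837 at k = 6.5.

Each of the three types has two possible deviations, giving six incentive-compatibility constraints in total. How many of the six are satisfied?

6

Low-risk (own payoff 1837 − 96×6.5 = 1213): to k=0 gives 308 → no gain ✓; to k=2.6 gives 965 − 96×2.6 = 715.4 → no gain ✓.
Mid-risk (own payoff 965 − 246×2.6 = 325.4): to k=0 gives 308 → no gain ✓; to k=6.5 gives 1837 − 246×6.5 = 238 → no gain ✓.
High-risk (own payoff 308): to k=2.6 gives 965 − 291×2.6 = 208.4 → no gain ✓; to k=6.5 gives 1837 − 291×6.5 = -54.5 → no gain ✓.
6 of the 6 constraints hold; this profile is a separating equilibrium.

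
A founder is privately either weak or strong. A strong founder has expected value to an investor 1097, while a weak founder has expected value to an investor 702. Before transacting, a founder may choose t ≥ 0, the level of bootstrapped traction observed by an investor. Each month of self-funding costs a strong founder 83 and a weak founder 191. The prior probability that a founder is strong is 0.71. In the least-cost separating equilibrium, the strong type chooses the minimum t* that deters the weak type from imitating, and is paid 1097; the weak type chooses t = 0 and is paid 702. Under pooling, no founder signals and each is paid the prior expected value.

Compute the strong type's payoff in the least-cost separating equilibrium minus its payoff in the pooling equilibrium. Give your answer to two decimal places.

Least-cost separating signal: t* solves 702 = 1097 − 191·t*, so t* = (1097 − 702)/191 ≈ 2.0681.
Strong type's separating payoff: 1097 − 83 × t* = 1097 − 83 × (1097 − 702)/191 = 1097 − 32785/191 ≈ 925.3508.
Pooling payoff: 0.71 × 1097 + 0.29 × 702 = 982.45.
Difference: 925.3508 − 982.45 = -57.0992, i.e. -57.10 to two decimal places.
The strong type would prefer the pooling outcome.

-57.10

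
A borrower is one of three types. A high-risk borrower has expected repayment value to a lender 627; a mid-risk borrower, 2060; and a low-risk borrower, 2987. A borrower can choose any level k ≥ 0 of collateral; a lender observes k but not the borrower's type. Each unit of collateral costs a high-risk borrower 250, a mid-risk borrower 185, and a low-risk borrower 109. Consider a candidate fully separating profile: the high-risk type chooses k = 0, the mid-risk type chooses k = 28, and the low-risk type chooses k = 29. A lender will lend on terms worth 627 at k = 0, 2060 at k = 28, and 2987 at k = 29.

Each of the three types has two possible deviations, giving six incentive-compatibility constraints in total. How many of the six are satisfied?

3

High-risk (own payoff 627): to k=28 gives 2060 − 250×28 = -4940 → no gain ✓; to k=29 gives 2987 − 250×29 = -4263 → no gain ✓.
Low-risk (own payoff 2987 − 109×29 = -174): to k=0 gives 627 → profitable ✗; to k=28 gives 2060 − 109×28 = -992 → no gain ✓.
Mid-risk (own payoff 2060 − 185×28 = -3120): to k=0 gives 627 → profitable ✗; to k=29 gives 2987 − 185×29 = -2378 → profitable ✗.
3 of the 6 constraints hold; not an equilibrium.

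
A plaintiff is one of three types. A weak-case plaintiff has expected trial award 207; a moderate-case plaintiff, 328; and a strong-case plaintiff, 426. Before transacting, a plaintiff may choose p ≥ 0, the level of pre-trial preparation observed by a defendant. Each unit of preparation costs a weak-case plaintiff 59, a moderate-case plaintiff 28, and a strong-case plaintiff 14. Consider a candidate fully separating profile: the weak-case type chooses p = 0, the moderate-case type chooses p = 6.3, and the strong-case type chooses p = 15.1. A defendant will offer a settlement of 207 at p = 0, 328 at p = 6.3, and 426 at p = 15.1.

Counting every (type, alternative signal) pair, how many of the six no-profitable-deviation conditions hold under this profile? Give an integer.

Weak-case (own payoff 207): to p=6.3 gives 328 − 59×6.3 = -43.7 → no gain ✓; to p=15.1 gives 426 − 59×15.1 = -464.9 → no gain ✓.
Moderate-case (own payoff 328 − 28×6.3 = 151.6): to p=0 gives 207 → profitable ✗; to p=15.1 gives 426 − 28×15.1 = 3.2 → no gain ✓.
Strong-case (own payoff 426 − 14×15.1 = 214.6): to p=0 gives 207 → no gain ✓; to p=6.3 gives 328 − 14×6.3 = 239.8 → profitable ✗.
4 of the 6 constraints hold; not an equilibrium.

4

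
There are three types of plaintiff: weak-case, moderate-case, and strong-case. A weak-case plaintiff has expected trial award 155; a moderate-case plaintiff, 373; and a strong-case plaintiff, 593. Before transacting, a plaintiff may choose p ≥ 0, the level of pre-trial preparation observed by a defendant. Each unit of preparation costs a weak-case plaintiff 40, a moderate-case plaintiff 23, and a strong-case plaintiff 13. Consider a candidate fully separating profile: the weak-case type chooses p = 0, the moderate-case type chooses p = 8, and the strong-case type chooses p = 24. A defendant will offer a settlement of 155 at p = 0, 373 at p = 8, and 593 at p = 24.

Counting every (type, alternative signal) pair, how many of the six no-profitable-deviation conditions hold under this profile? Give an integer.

6

Weak-case (own payoff 155): to p=8 gives 373 − 40×8 = 53 → no gain ✓; to p=24 gives 593 − 40×24 = -367 → no gain ✓.
Strong-case (own payoff 593 − 13×24 = 281): to p=0 gives 155 → no gain ✓; to p=8 gives 373 − 13×8 = 269 → no gain ✓.
Moderate-case (own payoff 373 − 23×8 = 189): to p=0 gives 155 → no gain ✓; to p=24 gives 593 − 23×24 = 41 → no gain ✓.
6 of the 6 constraints hold; this profile is a separating equilibrium.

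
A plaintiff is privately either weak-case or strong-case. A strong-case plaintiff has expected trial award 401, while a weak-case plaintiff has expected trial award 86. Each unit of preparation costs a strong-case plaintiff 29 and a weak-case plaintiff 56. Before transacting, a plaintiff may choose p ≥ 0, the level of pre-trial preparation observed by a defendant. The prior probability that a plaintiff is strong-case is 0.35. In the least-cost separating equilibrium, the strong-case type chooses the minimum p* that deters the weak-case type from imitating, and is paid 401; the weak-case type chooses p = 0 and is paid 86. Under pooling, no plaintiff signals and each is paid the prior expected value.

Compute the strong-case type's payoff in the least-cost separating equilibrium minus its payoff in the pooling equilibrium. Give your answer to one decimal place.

41.6

Least-cost separating signal: p* solves 86 = 401 − 56·p*, so p* = (401 − 86)/56 = 5.625.
Strong-case type's separating payoff: 401 − 29 × p* = 401 − 29 × (401 − 86)/56 = 401 − 9135/56 = 237.875.
Pooling payoff: 0.35 × 401 + 0.65 × 86 = 196.25.
Difference: 237.875 − 196.25 = 41.625, i.e. 41.6 to one decimal place.
The strong-case type prefers to separate.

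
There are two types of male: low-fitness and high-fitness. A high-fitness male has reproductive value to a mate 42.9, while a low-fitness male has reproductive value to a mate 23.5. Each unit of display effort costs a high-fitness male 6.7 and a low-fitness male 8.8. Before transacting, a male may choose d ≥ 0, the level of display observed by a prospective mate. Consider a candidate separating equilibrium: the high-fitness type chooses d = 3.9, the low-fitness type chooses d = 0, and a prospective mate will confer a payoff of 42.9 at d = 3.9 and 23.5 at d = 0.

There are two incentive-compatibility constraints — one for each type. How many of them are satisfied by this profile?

Low-fitness type: stay at 0 → 23.5; mimic → 42.9 − 8.8 × 3.9 = 8.58. IC holds (23.5 ≥ 8.58).
High-fitness type: signal → 42.9 − 6.7 × 3.9 = 16.77; deviate to 0 → 23.5. IC fails (16.77 < 23.5).
1 of 2 constraints hold, so this profile is not an equilibrium.

1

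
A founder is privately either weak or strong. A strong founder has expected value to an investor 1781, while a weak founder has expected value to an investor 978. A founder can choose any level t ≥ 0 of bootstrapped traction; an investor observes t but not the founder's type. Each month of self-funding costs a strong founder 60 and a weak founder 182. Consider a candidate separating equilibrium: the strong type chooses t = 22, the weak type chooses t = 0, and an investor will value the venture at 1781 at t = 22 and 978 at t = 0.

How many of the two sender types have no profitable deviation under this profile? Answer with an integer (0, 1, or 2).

1

Weak type: stay at 0 → 978; mimic → 1781 − 182 × 22 = -2223. IC holds (978 ≥ -2223).
Strong type: signal → 1781 − 60 × 22 = 461; deviate to 0 → 978. IC fails (461 < 978).
1 of 2 constraints hold, so this profile is not an equilibrium.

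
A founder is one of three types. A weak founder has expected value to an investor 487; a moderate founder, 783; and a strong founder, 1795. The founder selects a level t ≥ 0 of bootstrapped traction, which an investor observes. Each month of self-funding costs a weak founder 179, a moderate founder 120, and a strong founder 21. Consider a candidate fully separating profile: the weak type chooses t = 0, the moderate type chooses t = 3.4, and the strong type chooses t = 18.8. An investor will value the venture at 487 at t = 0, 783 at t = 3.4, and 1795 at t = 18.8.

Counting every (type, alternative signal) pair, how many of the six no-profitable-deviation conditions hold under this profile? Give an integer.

Weak (own payoff 487): to t=3.4 gives 783 − 179×3.4 = 174.4 → no gain ✓; to t=18.8 gives 1795 − 179×18.8 = -1570.2 → no gain ✓.
Strong (own payoff 1795 − 21×18.8 = 1400.2): to t=0 gives 487 → no gain ✓; to t=3.4 gives 783 − 21×3.4 = 711.6 → no gain ✓.
Moderate (own payoff 783 − 120×3.4 = 375): to t=0 gives 487 → profitable ✗; to t=18.8 gives 1795 − 120×18.8 = -461 → no gain ✓.
5 of the 6 constraints hold; not an equilibrium.

5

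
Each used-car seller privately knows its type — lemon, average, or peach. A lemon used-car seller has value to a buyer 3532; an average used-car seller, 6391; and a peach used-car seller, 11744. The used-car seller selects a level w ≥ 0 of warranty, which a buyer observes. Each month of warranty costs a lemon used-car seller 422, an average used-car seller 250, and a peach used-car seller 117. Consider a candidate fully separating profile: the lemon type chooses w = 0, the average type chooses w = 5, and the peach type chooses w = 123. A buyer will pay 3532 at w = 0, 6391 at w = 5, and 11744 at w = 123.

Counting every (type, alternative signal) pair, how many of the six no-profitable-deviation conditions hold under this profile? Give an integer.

Average (own payoff 6391 − 250×5 = 5141): to w=0 gives 3532 → no gain ✓; to w=123 gives 11744 − 250×123 = -19006 → no gain ✓.
Peach (own payoff 11744 − 117×123 = -2647): to w=0 gives 3532 → profitable ✗; to w=5 gives 6391 − 117×5 = 5806 → profitable ✗.
Lemon (own payoff 3532): to w=5 gives 6391 − 422×5 = 4281 → profitable ✗; to w=123 gives 11744 − 422×123 = -40162 → no gain ✓.
3 of the 6 constraints hold; not an equilibrium.

3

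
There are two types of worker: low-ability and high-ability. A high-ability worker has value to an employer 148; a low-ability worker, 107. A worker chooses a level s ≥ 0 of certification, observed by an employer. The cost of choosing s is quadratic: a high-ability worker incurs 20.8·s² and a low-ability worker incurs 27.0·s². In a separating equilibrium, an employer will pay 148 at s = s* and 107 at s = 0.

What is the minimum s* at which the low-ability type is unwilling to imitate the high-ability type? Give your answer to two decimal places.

The low-ability type at s = 0 receives 107; imitating at s* yields 148 − 27.0·s*².
Indifference: 107 = 148 − 27.0·s*², so s*² = (148 − 107) / 27.0 ≈ 1.5185.
s* = √1.5185 ≈ 1.23.

1.23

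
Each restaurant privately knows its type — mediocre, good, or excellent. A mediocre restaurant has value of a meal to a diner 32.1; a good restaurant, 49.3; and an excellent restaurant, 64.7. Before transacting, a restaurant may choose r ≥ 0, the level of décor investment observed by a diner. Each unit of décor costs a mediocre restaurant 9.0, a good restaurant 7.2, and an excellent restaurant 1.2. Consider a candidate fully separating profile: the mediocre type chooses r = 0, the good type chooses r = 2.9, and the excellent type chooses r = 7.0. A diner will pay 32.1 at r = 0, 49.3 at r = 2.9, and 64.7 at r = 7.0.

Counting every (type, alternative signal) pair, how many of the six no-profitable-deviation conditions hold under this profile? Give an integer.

5

Excellent (own payoff 64.7 − 1.2×7.0 = 56.3): to r=0 gives 32.1 → no gain ✓; to r=2.9 gives 49.3 − 1.2×2.9 = 45.82 → no gain ✓.
Good (own payoff 49.3 − 7.2×2.9 = 28.42): to r=0 gives 32.1 → profitable ✗; to r=7.0 gives 64.7 − 7.2×7.0 = 14.3 → no gain ✓.
Mediocre (own payoff 32.1): to r=2.9 gives 49.3 − 9.0×2.9 = 23.2 → no gain ✓; to r=7.0 gives 64.7 − 9.0×7.0 = 1.7 → no gain ✓.
5 of the 6 constraints hold; not an equilibrium.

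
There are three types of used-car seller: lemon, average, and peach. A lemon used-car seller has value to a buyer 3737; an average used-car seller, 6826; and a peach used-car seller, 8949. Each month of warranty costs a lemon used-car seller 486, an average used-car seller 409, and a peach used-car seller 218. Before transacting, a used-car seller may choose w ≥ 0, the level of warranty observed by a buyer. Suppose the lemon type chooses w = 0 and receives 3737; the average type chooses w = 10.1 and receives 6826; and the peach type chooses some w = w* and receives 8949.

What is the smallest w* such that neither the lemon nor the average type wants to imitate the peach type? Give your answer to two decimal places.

15.29

Average type (on-path payoff 6826 − 409×10.1 = 2695.1) won't mimic when 2695.1 ≥ 8949 − 409·w*, i.e. w* ≥ 15.29.
Lemon type (on-path payoff 3737) won't mimic when 3737 ≥ 8949 − 486·w*, i.e. w* ≥ 10.72.
Both must hold, so w* = max(10.72, 15.29) = 15.29. The average type's constraint binds.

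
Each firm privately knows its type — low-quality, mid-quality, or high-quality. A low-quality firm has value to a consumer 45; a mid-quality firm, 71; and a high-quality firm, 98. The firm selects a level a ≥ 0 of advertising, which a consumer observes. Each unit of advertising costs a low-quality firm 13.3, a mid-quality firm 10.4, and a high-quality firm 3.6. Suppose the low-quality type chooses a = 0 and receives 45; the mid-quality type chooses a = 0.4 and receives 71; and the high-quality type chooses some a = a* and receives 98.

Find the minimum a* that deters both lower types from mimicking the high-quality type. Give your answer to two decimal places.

Mid-quality type (on-path payoff 71 − 10.4×0.4 = 66.84) won't mimic when 66.84 ≥ 98 − 10.4·a*, i.e. a* ≥ 3.00.
Low-quality type (on-path payoff 45) won't mimic when 45 ≥ 98 − 13.3·a*, i.e. a* ≥ 3.98.
Both must hold, so a* = max(3.98, 3.00) = 3.98. The low-quality type's constraint binds.

3.98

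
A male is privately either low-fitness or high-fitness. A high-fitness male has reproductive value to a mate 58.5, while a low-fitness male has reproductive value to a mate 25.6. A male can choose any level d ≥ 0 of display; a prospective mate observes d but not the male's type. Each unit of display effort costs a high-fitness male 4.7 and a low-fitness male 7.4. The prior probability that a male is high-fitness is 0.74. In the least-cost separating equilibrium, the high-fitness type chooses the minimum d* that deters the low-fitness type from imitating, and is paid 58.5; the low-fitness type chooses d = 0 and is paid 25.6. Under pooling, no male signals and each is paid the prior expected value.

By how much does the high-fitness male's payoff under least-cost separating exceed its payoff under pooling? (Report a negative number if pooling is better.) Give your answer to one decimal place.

-12.3

Least-cost separating signal: d* solves 25.6 = 58.5 − 7.4·d*, so d* = (58.5 − 25.6)/7.4 ≈ 4.4459.
High-fitness type's separating payoff: 58.5 − 4.7 × d* = 58.5 − 4.7 × (58.5 − 25.6)/7.4 = 58.5 − 154.63/7.4 ≈ 37.604.
Pooling payoff: 0.74 × 58.5 + 0.26 × 25.6 = 49.946.
Difference: 37.604 − 49.946 = -12.342, i.e. -12.3 to one decimal place.
The high-fitness type would prefer the pooling outcome.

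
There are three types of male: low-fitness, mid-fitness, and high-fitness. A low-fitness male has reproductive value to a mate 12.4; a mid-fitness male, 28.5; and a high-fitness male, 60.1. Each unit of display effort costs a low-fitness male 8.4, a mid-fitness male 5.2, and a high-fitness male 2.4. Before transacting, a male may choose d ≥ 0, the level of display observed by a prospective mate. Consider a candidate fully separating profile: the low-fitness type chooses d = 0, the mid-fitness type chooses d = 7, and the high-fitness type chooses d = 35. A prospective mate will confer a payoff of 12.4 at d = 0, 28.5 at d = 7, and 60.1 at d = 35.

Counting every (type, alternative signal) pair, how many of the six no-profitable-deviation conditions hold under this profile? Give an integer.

Mid-fitness (own payoff 28.5 − 5.2×7 = -7.9): to d=0 gives 12.4 → profitable ✗; to d=35 gives 60.1 − 5.2×35 = -121.9 → no gain ✓.
High-fitness (own payoff 60.1 − 2.4×35 = -23.9): to d=0 gives 12.4 → profitable ✗; to d=7 gives 28.5 − 2.4×7 = 11.7 → profitable ✗.
Low-fitness (own payoff 12.4): to d=7 gives 28.5 − 8.4×7 = -30.3 → no gain ✓; to d=35 gives 60.1 − 8.4×35 = -233.9 → no gain ✓.
3 of the 6 constraints hold; not an equilibrium.

3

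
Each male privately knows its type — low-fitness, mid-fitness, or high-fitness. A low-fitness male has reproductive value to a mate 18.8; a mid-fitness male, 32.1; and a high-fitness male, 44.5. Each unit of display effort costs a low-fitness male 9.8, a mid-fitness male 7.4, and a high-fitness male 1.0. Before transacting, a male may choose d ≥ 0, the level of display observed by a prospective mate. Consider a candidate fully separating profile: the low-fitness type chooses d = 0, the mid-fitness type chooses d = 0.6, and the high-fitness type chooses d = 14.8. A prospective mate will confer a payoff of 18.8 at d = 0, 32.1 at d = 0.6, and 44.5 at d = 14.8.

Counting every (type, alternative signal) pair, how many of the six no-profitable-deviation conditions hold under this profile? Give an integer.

Low-fitness (own payoff 18.8): to d=0.6 gives 32.1 − 9.8×0.6 = 26.22 → profitable ✗; to d=14.8 gives 44.5 − 9.8×14.8 = -100.54 → no gain ✓.
High-fitness (own payoff 44.5 − 1.0×14.8 = 29.7): to d=0 gives 18.8 → no gain ✓; to d=0.6 gives 32.1 − 1.0×0.6 = 31.5 → profitable ✗.
Mid-fitness (own payoff 32.1 − 7.4×0.6 = 27.66): to d=0 gives 18.8 → no gain ✓; to d=14.8 gives 44.5 − 7.4×14.8 = -65.02 → no gain ✓.
4 of the 6 constraints hold; not an equilibrium.

4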